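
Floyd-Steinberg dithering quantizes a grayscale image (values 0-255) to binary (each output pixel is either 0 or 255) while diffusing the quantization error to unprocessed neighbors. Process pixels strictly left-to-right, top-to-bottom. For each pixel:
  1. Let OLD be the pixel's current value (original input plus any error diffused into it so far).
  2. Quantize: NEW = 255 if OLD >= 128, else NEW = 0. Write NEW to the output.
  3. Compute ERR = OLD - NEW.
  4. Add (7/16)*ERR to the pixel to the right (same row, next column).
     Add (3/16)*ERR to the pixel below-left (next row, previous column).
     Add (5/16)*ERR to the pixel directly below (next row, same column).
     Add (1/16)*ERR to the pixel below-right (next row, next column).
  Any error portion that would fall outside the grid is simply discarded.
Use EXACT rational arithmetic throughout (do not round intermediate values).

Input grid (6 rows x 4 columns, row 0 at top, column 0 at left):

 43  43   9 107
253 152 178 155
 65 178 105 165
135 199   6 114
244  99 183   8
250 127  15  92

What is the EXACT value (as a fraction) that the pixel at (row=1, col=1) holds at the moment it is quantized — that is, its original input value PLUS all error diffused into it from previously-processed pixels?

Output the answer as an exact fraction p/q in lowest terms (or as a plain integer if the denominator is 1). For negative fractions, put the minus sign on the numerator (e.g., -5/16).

Answer: 390833/2048

Derivation:
(0,0): OLD=43 → NEW=0, ERR=43
(0,1): OLD=989/16 → NEW=0, ERR=989/16
(0,2): OLD=9227/256 → NEW=0, ERR=9227/256
(0,3): OLD=502861/4096 → NEW=0, ERR=502861/4096
(1,0): OLD=71175/256 → NEW=255, ERR=5895/256
(1,1): OLD=390833/2048 → NEW=255, ERR=-131407/2048
Target (1,1): original=152, with diffused error = 390833/2048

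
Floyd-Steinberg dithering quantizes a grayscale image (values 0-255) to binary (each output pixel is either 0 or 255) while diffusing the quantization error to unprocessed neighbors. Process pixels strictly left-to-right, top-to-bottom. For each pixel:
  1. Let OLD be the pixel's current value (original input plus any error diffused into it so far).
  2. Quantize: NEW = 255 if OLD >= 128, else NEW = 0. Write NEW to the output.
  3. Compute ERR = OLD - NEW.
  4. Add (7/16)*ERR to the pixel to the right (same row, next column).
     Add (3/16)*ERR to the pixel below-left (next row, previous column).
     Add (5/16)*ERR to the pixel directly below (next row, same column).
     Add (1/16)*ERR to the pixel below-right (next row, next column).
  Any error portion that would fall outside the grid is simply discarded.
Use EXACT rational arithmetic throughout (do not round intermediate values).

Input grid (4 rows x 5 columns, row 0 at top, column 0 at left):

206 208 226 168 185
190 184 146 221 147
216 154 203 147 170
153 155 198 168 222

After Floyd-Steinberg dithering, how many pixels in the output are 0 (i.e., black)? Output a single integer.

(0,0): OLD=206 → NEW=255, ERR=-49
(0,1): OLD=2985/16 → NEW=255, ERR=-1095/16
(0,2): OLD=50191/256 → NEW=255, ERR=-15089/256
(0,3): OLD=582505/4096 → NEW=255, ERR=-461975/4096
(0,4): OLD=8890335/65536 → NEW=255, ERR=-7821345/65536
(1,0): OLD=41435/256 → NEW=255, ERR=-23845/256
(1,1): OLD=220669/2048 → NEW=0, ERR=220669/2048
(1,2): OLD=9784257/65536 → NEW=255, ERR=-6927423/65536
(1,3): OLD=29739629/262144 → NEW=0, ERR=29739629/262144
(1,4): OLD=638746791/4194304 → NEW=255, ERR=-430800729/4194304
(2,0): OLD=6786095/32768 → NEW=255, ERR=-1569745/32768
(2,1): OLD=147924725/1048576 → NEW=255, ERR=-119462155/1048576
(2,2): OLD=2485203999/16777216 → NEW=255, ERR=-1792986081/16777216
(2,3): OLD=29482761709/268435456 → NEW=0, ERR=29482761709/268435456
(2,4): OLD=829120919099/4294967296 → NEW=255, ERR=-266095741381/4294967296
(3,0): OLD=1957368383/16777216 → NEW=0, ERR=1957368383/16777216
(3,1): OLD=19784717139/134217728 → NEW=255, ERR=-14440803501/134217728
(3,2): OLD=562659362561/4294967296 → NEW=255, ERR=-532557297919/4294967296
(3,3): OLD=1114787535257/8589934592 → NEW=255, ERR=-1075645785703/8589934592
(3,4): OLD=21264418131741/137438953472 → NEW=255, ERR=-13782515003619/137438953472
Output grid:
  Row 0: #####  (0 black, running=0)
  Row 1: #.#.#  (2 black, running=2)
  Row 2: ###.#  (1 black, running=3)
  Row 3: .####  (1 black, running=4)

Answer: 4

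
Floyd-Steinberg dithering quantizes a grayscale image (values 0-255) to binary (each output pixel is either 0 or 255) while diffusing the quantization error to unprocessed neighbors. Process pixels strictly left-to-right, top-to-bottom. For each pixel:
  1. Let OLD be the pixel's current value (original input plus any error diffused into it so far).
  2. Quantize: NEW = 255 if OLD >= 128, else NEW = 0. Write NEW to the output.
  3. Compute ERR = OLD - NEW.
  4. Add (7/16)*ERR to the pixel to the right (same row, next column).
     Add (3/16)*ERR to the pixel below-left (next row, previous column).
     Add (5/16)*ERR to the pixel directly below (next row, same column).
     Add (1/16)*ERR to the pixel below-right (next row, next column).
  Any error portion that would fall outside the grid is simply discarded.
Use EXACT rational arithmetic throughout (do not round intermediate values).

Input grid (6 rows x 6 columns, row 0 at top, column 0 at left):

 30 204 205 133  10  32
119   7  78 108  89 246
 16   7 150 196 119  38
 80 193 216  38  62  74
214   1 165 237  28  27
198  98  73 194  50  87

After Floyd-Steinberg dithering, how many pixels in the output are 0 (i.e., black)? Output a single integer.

(0,0): OLD=30 → NEW=0, ERR=30
(0,1): OLD=1737/8 → NEW=255, ERR=-303/8
(0,2): OLD=24119/128 → NEW=255, ERR=-8521/128
(0,3): OLD=212737/2048 → NEW=0, ERR=212737/2048
(0,4): OLD=1816839/32768 → NEW=0, ERR=1816839/32768
(0,5): OLD=29495089/524288 → NEW=0, ERR=29495089/524288
(1,0): OLD=15523/128 → NEW=0, ERR=15523/128
(1,1): OLD=38517/1024 → NEW=0, ERR=38517/1024
(1,2): OLD=2974105/32768 → NEW=0, ERR=2974105/32768
(1,3): OLD=24432485/131072 → NEW=255, ERR=-8990875/131072
(1,4): OLD=783134671/8388608 → NEW=0, ERR=783134671/8388608
(1,5): OLD=41324221689/134217728 → NEW=255, ERR=7098701049/134217728
(2,0): OLD=998615/16384 → NEW=0, ERR=998615/16384
(2,1): OLD=36709549/524288 → NEW=0, ERR=36709549/524288
(2,2): OLD=1665016647/8388608 → NEW=255, ERR=-474078393/8388608
(2,3): OLD=11610910415/67108864 → NEW=255, ERR=-5501849905/67108864
(2,4): OLD=253264876269/2147483648 → NEW=0, ERR=253264876269/2147483648
(2,5): OLD=3846902751563/34359738368 → NEW=0, ERR=3846902751563/34359738368
(3,0): OLD=940995687/8388608 → NEW=0, ERR=940995687/8388608
(3,1): OLD=17258405467/67108864 → NEW=255, ERR=145645147/67108864
(3,2): OLD=101088943425/536870912 → NEW=255, ERR=-35813139135/536870912
(3,3): OLD=61036737603/34359738368 → NEW=0, ERR=61036737603/34359738368
(3,4): OLD=31748534414563/274877906944 → NEW=0, ERR=31748534414563/274877906944
(3,5): OLD=733989196948589/4398046511104 → NEW=255, ERR=-387512663382931/4398046511104
(4,0): OLD=267857513257/1073741824 → NEW=255, ERR=-5946651863/1073741824
(4,1): OLD=-107226468971/17179869184 → NEW=0, ERR=-107226468971/17179869184
(4,2): OLD=78006014730799/549755813888 → NEW=255, ERR=-62181717810641/549755813888
(4,3): OLD=1808103512610187/8796093022208 → NEW=255, ERR=-434900208052853/8796093022208
(4,4): OLD=3666663148438075/140737488355328 → NEW=0, ERR=3666663148438075/140737488355328
(4,5): OLD=40718460487555517/2251799813685248 → NEW=0, ERR=40718460487555517/2251799813685248
(5,0): OLD=53628414018959/274877906944 → NEW=255, ERR=-16465452251761/274877906944
(5,1): OLD=424754710430591/8796093022208 → NEW=0, ERR=424754710430591/8796093022208
(5,2): OLD=3456490810915045/70368744177664 → NEW=0, ERR=3456490810915045/70368744177664
(5,3): OLD=445529488249310631/2251799813685248 → NEW=255, ERR=-128679464240427609/2251799813685248
(5,4): OLD=150604697667673415/4503599627370496 → NEW=0, ERR=150604697667673415/4503599627370496
(5,5): OLD=7847761390599017907/72057594037927936 → NEW=0, ERR=7847761390599017907/72057594037927936
Output grid:
  Row 0: .##...  (4 black, running=4)
  Row 1: ...#.#  (4 black, running=8)
  Row 2: ..##..  (4 black, running=12)
  Row 3: .##..#  (3 black, running=15)
  Row 4: #.##..  (3 black, running=18)
  Row 5: #..#..  (4 black, running=22)

Answer: 22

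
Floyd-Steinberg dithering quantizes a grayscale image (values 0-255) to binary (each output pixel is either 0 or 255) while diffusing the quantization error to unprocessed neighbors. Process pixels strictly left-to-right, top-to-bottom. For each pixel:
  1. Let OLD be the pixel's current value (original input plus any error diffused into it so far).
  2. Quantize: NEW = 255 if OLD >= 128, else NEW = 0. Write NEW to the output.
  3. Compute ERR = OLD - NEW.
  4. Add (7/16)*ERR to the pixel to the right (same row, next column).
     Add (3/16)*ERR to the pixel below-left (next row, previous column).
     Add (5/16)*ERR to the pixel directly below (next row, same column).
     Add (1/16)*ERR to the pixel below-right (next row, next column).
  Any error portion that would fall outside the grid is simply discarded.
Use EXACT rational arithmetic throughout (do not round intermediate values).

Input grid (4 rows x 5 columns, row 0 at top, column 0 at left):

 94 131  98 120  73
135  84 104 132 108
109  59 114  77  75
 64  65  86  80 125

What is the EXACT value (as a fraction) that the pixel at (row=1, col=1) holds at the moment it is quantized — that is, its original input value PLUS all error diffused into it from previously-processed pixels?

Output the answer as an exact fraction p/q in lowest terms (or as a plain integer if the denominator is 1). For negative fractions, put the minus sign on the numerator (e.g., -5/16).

Answer: 29805/1024

Derivation:
(0,0): OLD=94 → NEW=0, ERR=94
(0,1): OLD=1377/8 → NEW=255, ERR=-663/8
(0,2): OLD=7903/128 → NEW=0, ERR=7903/128
(0,3): OLD=301081/2048 → NEW=255, ERR=-221159/2048
(0,4): OLD=843951/32768 → NEW=0, ERR=843951/32768
(1,0): OLD=19051/128 → NEW=255, ERR=-13589/128
(1,1): OLD=29805/1024 → NEW=0, ERR=29805/1024
Target (1,1): original=84, with diffused error = 29805/1024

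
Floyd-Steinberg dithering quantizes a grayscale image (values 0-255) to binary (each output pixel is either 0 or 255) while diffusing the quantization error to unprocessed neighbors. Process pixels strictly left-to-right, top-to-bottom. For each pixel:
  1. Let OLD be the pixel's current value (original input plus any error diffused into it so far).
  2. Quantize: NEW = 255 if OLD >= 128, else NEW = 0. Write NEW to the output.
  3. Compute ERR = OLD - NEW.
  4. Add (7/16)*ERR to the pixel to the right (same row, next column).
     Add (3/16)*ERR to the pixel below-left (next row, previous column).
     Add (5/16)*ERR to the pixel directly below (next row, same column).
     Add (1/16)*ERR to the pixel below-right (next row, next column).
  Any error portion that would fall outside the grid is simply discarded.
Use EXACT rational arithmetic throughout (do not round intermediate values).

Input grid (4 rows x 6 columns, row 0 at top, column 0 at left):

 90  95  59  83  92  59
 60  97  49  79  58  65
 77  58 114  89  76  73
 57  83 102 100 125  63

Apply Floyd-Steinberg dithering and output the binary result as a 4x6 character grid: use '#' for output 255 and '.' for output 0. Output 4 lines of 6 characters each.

Answer: .#..#.
......
.##.#.
...#..

Derivation:
(0,0): OLD=90 → NEW=0, ERR=90
(0,1): OLD=1075/8 → NEW=255, ERR=-965/8
(0,2): OLD=797/128 → NEW=0, ERR=797/128
(0,3): OLD=175563/2048 → NEW=0, ERR=175563/2048
(0,4): OLD=4243597/32768 → NEW=255, ERR=-4112243/32768
(0,5): OLD=2147291/524288 → NEW=0, ERR=2147291/524288
(1,0): OLD=8385/128 → NEW=0, ERR=8385/128
(1,1): OLD=97031/1024 → NEW=0, ERR=97031/1024
(1,2): OLD=3307475/32768 → NEW=0, ERR=3307475/32768
(1,3): OLD=16620855/131072 → NEW=0, ERR=16620855/131072
(1,4): OLD=674329765/8388608 → NEW=0, ERR=674329765/8388608
(1,5): OLD=12563509747/134217728 → NEW=0, ERR=12563509747/134217728
(2,0): OLD=1888061/16384 → NEW=0, ERR=1888061/16384
(2,1): OLD=84435503/524288 → NEW=255, ERR=-49257937/524288
(2,2): OLD=1125223885/8388608 → NEW=255, ERR=-1013871155/8388608
(2,3): OLD=6518328101/67108864 → NEW=0, ERR=6518328101/67108864
(2,4): OLD=363122016623/2147483648 → NEW=255, ERR=-184486313617/2147483648
(2,5): OLD=2394565905145/34359738368 → NEW=0, ERR=2394565905145/34359738368
(3,0): OLD=632466605/8388608 → NEW=0, ERR=632466605/8388608
(3,1): OLD=4775888233/67108864 → NEW=0, ERR=4775888233/67108864
(3,2): OLD=57824002923/536870912 → NEW=0, ERR=57824002923/536870912
(3,3): OLD=5284968458273/34359738368 → NEW=255, ERR=-3476764825567/34359738368
(3,4): OLD=20072149785409/274877906944 → NEW=0, ERR=20072149785409/274877906944
(3,5): OLD=489750366760239/4398046511104 → NEW=0, ERR=489750366760239/4398046511104
Row 0: .#..#.
Row 1: ......
Row 2: .##.#.
Row 3: ...#..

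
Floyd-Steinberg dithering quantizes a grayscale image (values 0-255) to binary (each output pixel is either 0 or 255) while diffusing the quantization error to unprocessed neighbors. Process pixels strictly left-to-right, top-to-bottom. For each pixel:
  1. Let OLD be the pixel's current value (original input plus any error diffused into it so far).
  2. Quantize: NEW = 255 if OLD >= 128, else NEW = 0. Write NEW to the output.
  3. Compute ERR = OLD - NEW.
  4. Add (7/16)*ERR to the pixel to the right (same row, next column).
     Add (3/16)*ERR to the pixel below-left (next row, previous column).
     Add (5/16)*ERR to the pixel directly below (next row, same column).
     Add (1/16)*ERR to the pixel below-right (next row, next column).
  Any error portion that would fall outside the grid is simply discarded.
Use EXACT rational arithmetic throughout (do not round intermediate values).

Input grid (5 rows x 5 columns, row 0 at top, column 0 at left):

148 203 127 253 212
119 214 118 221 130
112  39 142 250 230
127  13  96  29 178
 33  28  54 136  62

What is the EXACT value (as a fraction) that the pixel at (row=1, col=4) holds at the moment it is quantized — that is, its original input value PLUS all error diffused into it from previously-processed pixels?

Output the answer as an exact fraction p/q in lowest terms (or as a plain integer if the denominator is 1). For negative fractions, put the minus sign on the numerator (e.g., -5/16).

Answer: 374868621/4194304

Derivation:
(0,0): OLD=148 → NEW=255, ERR=-107
(0,1): OLD=2499/16 → NEW=255, ERR=-1581/16
(0,2): OLD=21445/256 → NEW=0, ERR=21445/256
(0,3): OLD=1186403/4096 → NEW=255, ERR=141923/4096
(0,4): OLD=14887093/65536 → NEW=255, ERR=-1824587/65536
(1,0): OLD=17161/256 → NEW=0, ERR=17161/256
(1,1): OLD=453567/2048 → NEW=255, ERR=-68673/2048
(1,2): OLD=8508459/65536 → NEW=255, ERR=-8203221/65536
(1,3): OLD=46420687/262144 → NEW=255, ERR=-20426033/262144
(1,4): OLD=374868621/4194304 → NEW=0, ERR=374868621/4194304
Target (1,4): original=130, with diffused error = 374868621/4194304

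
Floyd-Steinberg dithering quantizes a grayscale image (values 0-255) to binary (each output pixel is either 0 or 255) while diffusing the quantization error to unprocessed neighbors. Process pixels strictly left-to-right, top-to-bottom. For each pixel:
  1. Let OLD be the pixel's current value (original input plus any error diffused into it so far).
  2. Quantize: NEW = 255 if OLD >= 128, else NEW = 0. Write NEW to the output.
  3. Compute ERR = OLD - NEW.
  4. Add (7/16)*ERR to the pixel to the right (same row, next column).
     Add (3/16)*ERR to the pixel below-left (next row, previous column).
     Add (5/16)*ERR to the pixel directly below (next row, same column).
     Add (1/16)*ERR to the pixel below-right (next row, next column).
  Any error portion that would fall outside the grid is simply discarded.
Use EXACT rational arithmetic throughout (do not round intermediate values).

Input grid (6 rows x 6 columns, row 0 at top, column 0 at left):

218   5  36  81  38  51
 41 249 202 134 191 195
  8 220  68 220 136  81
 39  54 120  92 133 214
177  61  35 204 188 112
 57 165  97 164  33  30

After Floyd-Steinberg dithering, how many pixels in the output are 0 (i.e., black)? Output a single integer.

Answer: 20

Derivation:
(0,0): OLD=218 → NEW=255, ERR=-37
(0,1): OLD=-179/16 → NEW=0, ERR=-179/16
(0,2): OLD=7963/256 → NEW=0, ERR=7963/256
(0,3): OLD=387517/4096 → NEW=0, ERR=387517/4096
(0,4): OLD=5202987/65536 → NEW=0, ERR=5202987/65536
(0,5): OLD=89898285/1048576 → NEW=0, ERR=89898285/1048576
(1,0): OLD=6999/256 → NEW=0, ERR=6999/256
(1,1): OLD=534497/2048 → NEW=255, ERR=12257/2048
(1,2): OLD=15163637/65536 → NEW=255, ERR=-1548043/65536
(1,3): OLD=44580433/262144 → NEW=255, ERR=-22266287/262144
(1,4): OLD=3366130387/16777216 → NEW=255, ERR=-912059693/16777216
(1,5): OLD=54484323541/268435456 → NEW=255, ERR=-13966717739/268435456
(2,0): OLD=578875/32768 → NEW=0, ERR=578875/32768
(2,1): OLD=237899705/1048576 → NEW=255, ERR=-29487175/1048576
(2,2): OLD=549677163/16777216 → NEW=0, ERR=549677163/16777216
(2,3): OLD=26322925267/134217728 → NEW=255, ERR=-7902595373/134217728
(2,4): OLD=335813610489/4294967296 → NEW=0, ERR=335813610489/4294967296
(2,5): OLD=6566148188511/68719476736 → NEW=0, ERR=6566148188511/68719476736
(3,0): OLD=658469899/16777216 → NEW=0, ERR=658469899/16777216
(3,1): OLD=9345622703/134217728 → NEW=0, ERR=9345622703/134217728
(3,2): OLD=158811169341/1073741824 → NEW=255, ERR=-114992995779/1073741824
(3,3): OLD=2986130903415/68719476736 → NEW=0, ERR=2986130903415/68719476736
(3,4): OLD=104827683695895/549755813888 → NEW=255, ERR=-35360048845545/549755813888
(3,5): OLD=1940473634516729/8796093022208 → NEW=255, ERR=-302530086146311/8796093022208
(4,0): OLD=434480269765/2147483648 → NEW=255, ERR=-113128060475/2147483648
(4,1): OLD=1446023605761/34359738368 → NEW=0, ERR=1446023605761/34359738368
(4,2): OLD=35672830337715/1099511627776 → NEW=0, ERR=35672830337715/1099511627776
(4,3): OLD=3747493116947103/17592186044416 → NEW=255, ERR=-738514324378977/17592186044416
(4,4): OLD=41039356530059663/281474976710656 → NEW=255, ERR=-30736762531157617/281474976710656
(4,5): OLD=222736661755063433/4503599627370496 → NEW=0, ERR=222736661755063433/4503599627370496
(5,0): OLD=26623907370899/549755813888 → NEW=0, ERR=26623907370899/549755813888
(5,1): OLD=3555906101492931/17592186044416 → NEW=255, ERR=-930101339833149/17592186044416
(5,2): OLD=11085505451065745/140737488355328 → NEW=0, ERR=11085505451065745/140737488355328
(5,3): OLD=751628226226345803/4503599627370496 → NEW=255, ERR=-396789678753130677/4503599627370496
(5,4): OLD=-297427229036091253/9007199254740992 → NEW=0, ERR=-297427229036091253/9007199254740992
(5,5): OLD=3485255255576627975/144115188075855872 → NEW=0, ERR=3485255255576627975/144115188075855872
Output grid:
  Row 0: #.....  (5 black, running=5)
  Row 1: .#####  (1 black, running=6)
  Row 2: .#.#..  (4 black, running=10)
  Row 3: ..#.##  (3 black, running=13)
  Row 4: #..##.  (3 black, running=16)
  Row 5: .#.#..  (4 black, running=20)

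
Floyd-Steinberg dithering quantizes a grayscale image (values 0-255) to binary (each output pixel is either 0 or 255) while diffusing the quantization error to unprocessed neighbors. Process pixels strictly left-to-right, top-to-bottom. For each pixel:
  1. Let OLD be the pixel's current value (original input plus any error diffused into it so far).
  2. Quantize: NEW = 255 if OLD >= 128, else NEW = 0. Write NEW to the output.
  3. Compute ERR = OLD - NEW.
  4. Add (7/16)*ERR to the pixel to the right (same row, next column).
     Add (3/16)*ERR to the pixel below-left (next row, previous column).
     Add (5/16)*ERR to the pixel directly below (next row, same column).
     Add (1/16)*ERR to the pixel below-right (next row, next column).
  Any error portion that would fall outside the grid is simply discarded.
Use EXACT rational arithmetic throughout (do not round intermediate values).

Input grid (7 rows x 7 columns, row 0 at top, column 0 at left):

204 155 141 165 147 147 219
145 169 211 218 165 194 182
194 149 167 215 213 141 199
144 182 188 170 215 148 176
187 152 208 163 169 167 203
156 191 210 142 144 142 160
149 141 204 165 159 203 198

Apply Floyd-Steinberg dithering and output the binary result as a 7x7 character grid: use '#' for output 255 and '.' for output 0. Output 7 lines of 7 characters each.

(0,0): OLD=204 → NEW=255, ERR=-51
(0,1): OLD=2123/16 → NEW=255, ERR=-1957/16
(0,2): OLD=22397/256 → NEW=0, ERR=22397/256
(0,3): OLD=832619/4096 → NEW=255, ERR=-211861/4096
(0,4): OLD=8150765/65536 → NEW=0, ERR=8150765/65536
(0,5): OLD=211196027/1048576 → NEW=255, ERR=-56190853/1048576
(0,6): OLD=3280874333/16777216 → NEW=255, ERR=-997315747/16777216
(1,0): OLD=27169/256 → NEW=0, ERR=27169/256
(1,1): OLD=389991/2048 → NEW=255, ERR=-132249/2048
(1,2): OLD=12631795/65536 → NEW=255, ERR=-4079885/65536
(1,3): OLD=53316855/262144 → NEW=255, ERR=-13529865/262144
(1,4): OLD=2818656645/16777216 → NEW=255, ERR=-1459533435/16777216
(1,5): OLD=18229562389/134217728 → NEW=255, ERR=-15995958251/134217728
(1,6): OLD=231785257115/2147483648 → NEW=0, ERR=231785257115/2147483648
(2,0): OLD=7047005/32768 → NEW=255, ERR=-1308835/32768
(2,1): OLD=111469903/1048576 → NEW=0, ERR=111469903/1048576
(2,2): OLD=3025623725/16777216 → NEW=255, ERR=-1252566355/16777216
(2,3): OLD=19596525445/134217728 → NEW=255, ERR=-14628995195/134217728
(2,4): OLD=120857273813/1073741824 → NEW=0, ERR=120857273813/1073741824
(2,5): OLD=5765583774855/34359738368 → NEW=255, ERR=-2996149508985/34359738368
(2,6): OLD=102876215657761/549755813888 → NEW=255, ERR=-37311516883679/549755813888
(3,0): OLD=2540915213/16777216 → NEW=255, ERR=-1737274867/16777216
(3,1): OLD=20592049289/134217728 → NEW=255, ERR=-13633471351/134217728
(3,2): OLD=114285567083/1073741824 → NEW=0, ERR=114285567083/1073741824
(3,3): OLD=854456124445/4294967296 → NEW=255, ERR=-240760536035/4294967296
(3,4): OLD=111318602481165/549755813888 → NEW=255, ERR=-28869130060275/549755813888
(3,5): OLD=404995134843639/4398046511104 → NEW=0, ERR=404995134843639/4398046511104
(3,6): OLD=13343897106677097/70368744177664 → NEW=255, ERR=-4600132658627223/70368744177664
(4,0): OLD=291188033443/2147483648 → NEW=255, ERR=-256420296797/2147483648
(4,1): OLD=2800402665799/34359738368 → NEW=0, ERR=2800402665799/34359738368
(4,2): OLD=142969297151881/549755813888 → NEW=255, ERR=2781564610441/549755813888
(4,3): OLD=635527095998131/4398046511104 → NEW=255, ERR=-485974764333389/4398046511104
(4,4): OLD=4152087914455785/35184372088832 → NEW=0, ERR=4152087914455785/35184372088832
(4,5): OLD=261058479408993449/1125899906842624 → NEW=255, ERR=-26045996835875671/1125899906842624
(4,6): OLD=3210269061403506799/18014398509481984 → NEW=255, ERR=-1383402558514399121/18014398509481984
(5,0): OLD=73649491220165/549755813888 → NEW=255, ERR=-66538241321275/549755813888
(5,1): OLD=690509694554007/4398046511104 → NEW=255, ERR=-430992165777513/4398046511104
(5,2): OLD=5386140474753297/35184372088832 → NEW=255, ERR=-3585874407898863/35184372088832
(5,3): OLD=24016532917817141/281474976710656 → NEW=0, ERR=24016532917817141/281474976710656
(5,4): OLD=3728322843200236647/18014398509481984 → NEW=255, ERR=-865348776717669273/18014398509481984
(5,5): OLD=15381626783153746807/144115188075855872 → NEW=0, ERR=15381626783153746807/144115188075855872
(5,6): OLD=417936279020699209241/2305843009213693952 → NEW=255, ERR=-170053688328792748519/2305843009213693952
(6,0): OLD=6530436732288397/70368744177664 → NEW=0, ERR=6530436732288397/70368744177664
(6,1): OLD=139953429392111345/1125899906842624 → NEW=0, ERR=139953429392111345/1125899906842624
(6,2): OLD=4258735796990048435/18014398509481984 → NEW=255, ERR=-334935822927857485/18014398509481984
(6,3): OLD=24233368905620847405/144115188075855872 → NEW=255, ERR=-12516004053722399955/144115188075855872
(6,4): OLD=37855550527949673047/288230376151711744 → NEW=255, ERR=-35643195390736821673/288230376151711744
(6,5): OLD=6102963586290875774467/36893488147419103232 → NEW=255, ERR=-3304875891300995549693/36893488147419103232
(6,6): OLD=84077840602100689492197/590295810358705651712 → NEW=255, ERR=-66447591039369251694363/590295810358705651712
Row 0: ##.#.##
Row 1: .#####.
Row 2: #.##.##
Row 3: ##.##.#
Row 4: #.##.##
Row 5: ###.#.#
Row 6: ..#####

Answer: ##.#.##
.#####.
#.##.##
##.##.#
#.##.##
###.#.#
..#####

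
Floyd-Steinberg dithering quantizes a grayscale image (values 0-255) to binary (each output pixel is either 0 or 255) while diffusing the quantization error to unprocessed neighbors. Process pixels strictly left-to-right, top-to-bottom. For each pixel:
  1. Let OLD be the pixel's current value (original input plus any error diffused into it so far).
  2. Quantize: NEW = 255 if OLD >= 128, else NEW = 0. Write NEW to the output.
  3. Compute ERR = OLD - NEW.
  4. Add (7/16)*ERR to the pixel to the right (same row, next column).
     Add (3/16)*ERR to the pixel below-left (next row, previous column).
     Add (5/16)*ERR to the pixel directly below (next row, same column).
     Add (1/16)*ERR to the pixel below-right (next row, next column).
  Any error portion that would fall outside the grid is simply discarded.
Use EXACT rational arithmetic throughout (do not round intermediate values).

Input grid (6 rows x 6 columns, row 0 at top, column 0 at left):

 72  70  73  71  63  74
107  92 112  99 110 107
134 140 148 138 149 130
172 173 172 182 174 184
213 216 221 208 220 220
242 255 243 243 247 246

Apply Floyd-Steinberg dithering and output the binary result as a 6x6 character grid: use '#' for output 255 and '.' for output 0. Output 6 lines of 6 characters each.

Answer: ......
#.###.
.#..#.
######
###.##
######

Derivation:
(0,0): OLD=72 → NEW=0, ERR=72
(0,1): OLD=203/2 → NEW=0, ERR=203/2
(0,2): OLD=3757/32 → NEW=0, ERR=3757/32
(0,3): OLD=62651/512 → NEW=0, ERR=62651/512
(0,4): OLD=954653/8192 → NEW=0, ERR=954653/8192
(0,5): OLD=16381899/131072 → NEW=0, ERR=16381899/131072
(1,0): OLD=4753/32 → NEW=255, ERR=-3407/32
(1,1): OLD=26535/256 → NEW=0, ERR=26535/256
(1,2): OLD=1829475/8192 → NEW=255, ERR=-259485/8192
(1,3): OLD=4999391/32768 → NEW=255, ERR=-3356449/32768
(1,4): OLD=278262741/2097152 → NEW=255, ERR=-256511019/2097152
(1,5): OLD=3349690179/33554432 → NEW=0, ERR=3349690179/33554432
(2,0): OLD=492189/4096 → NEW=0, ERR=492189/4096
(2,1): OLD=27835679/131072 → NEW=255, ERR=-5587681/131072
(2,2): OLD=223814461/2097152 → NEW=0, ERR=223814461/2097152
(2,3): OLD=2143593973/16777216 → NEW=0, ERR=2143593973/16777216
(2,4): OLD=96095266751/536870912 → NEW=255, ERR=-40806815809/536870912
(2,5): OLD=1033352179753/8589934592 → NEW=0, ERR=1033352179753/8589934592
(3,0): OLD=422697341/2097152 → NEW=255, ERR=-112076419/2097152
(3,1): OLD=2748405737/16777216 → NEW=255, ERR=-1529784343/16777216
(3,2): OLD=25065272611/134217728 → NEW=255, ERR=-9160248029/134217728
(3,3): OLD=1584732241201/8589934592 → NEW=255, ERR=-605701079759/8589934592
(3,4): OLD=10303750867265/68719476736 → NEW=255, ERR=-7219715700415/68719476736
(3,5): OLD=187882944374447/1099511627776 → NEW=255, ERR=-92492520708433/1099511627776
(4,0): OLD=48104342339/268435456 → NEW=255, ERR=-20346698941/268435456
(4,1): OLD=593596026103/4294967296 → NEW=255, ERR=-501620634377/4294967296
(4,2): OLD=17819687643861/137438953472 → NEW=255, ERR=-17227245491499/137438953472
(4,3): OLD=235651644149417/2199023255552 → NEW=0, ERR=235651644149417/2199023255552
(4,4): OLD=7524954255853657/35184372088832 → NEW=255, ERR=-1447060626798503/35184372088832
(4,5): OLD=95224267613137359/562949953421312 → NEW=255, ERR=-48327970509297201/562949953421312
(5,0): OLD=13497515551701/68719476736 → NEW=255, ERR=-4025951015979/68719476736
(5,1): OLD=362029068109445/2199023255552 → NEW=255, ERR=-198721862056315/2199023255552
(5,2): OLD=3115347455759639/17592186044416 → NEW=255, ERR=-1370659985566441/17592186044416
(5,3): OLD=127708373689182749/562949953421312 → NEW=255, ERR=-15843864433251811/562949953421312
(5,4): OLD=239181153014842657/1125899906842624 → NEW=255, ERR=-47923323230026463/1125899906842624
(5,5): OLD=3566493125571858717/18014398509481984 → NEW=255, ERR=-1027178494346047203/18014398509481984
Row 0: ......
Row 1: #.###.
Row 2: .#..#.
Row 3: ######
Row 4: ###.##
Row 5: ######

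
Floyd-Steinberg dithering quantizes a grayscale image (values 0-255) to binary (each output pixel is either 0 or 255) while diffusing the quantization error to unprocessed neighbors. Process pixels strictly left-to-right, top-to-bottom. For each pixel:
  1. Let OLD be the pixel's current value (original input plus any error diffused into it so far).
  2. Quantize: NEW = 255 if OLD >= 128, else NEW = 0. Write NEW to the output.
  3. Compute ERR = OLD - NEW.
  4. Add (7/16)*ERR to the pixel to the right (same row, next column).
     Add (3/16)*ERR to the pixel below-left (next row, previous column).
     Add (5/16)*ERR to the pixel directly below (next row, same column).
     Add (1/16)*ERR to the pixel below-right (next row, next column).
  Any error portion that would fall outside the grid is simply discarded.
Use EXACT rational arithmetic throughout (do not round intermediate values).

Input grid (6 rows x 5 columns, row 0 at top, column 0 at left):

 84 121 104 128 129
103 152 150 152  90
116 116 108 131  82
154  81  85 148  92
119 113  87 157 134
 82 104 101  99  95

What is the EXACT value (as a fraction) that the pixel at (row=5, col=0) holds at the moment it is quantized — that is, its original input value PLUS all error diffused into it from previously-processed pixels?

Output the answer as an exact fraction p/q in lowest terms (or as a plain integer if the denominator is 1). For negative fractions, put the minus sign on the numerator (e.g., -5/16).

Answer: 25232549174441/274877906944

Derivation:
(0,0): OLD=84 → NEW=0, ERR=84
(0,1): OLD=631/4 → NEW=255, ERR=-389/4
(0,2): OLD=3933/64 → NEW=0, ERR=3933/64
(0,3): OLD=158603/1024 → NEW=255, ERR=-102517/1024
(0,4): OLD=1395917/16384 → NEW=0, ERR=1395917/16384
(1,0): OLD=7105/64 → NEW=0, ERR=7105/64
(1,1): OLD=95719/512 → NEW=255, ERR=-34841/512
(1,2): OLD=1877331/16384 → NEW=0, ERR=1877331/16384
(1,3): OLD=12495111/65536 → NEW=255, ERR=-4216569/65536
(1,4): OLD=86213109/1048576 → NEW=0, ERR=86213109/1048576
(2,0): OLD=1129949/8192 → NEW=255, ERR=-959011/8192
(2,1): OLD=18858863/262144 → NEW=0, ERR=18858863/262144
(2,2): OLD=666745933/4194304 → NEW=255, ERR=-402801587/4194304
(2,3): OLD=6137502039/67108864 → NEW=0, ERR=6137502039/67108864
(2,4): OLD=154279772065/1073741824 → NEW=255, ERR=-119524393055/1073741824
(3,0): OLD=549057645/4194304 → NEW=255, ERR=-520489875/4194304
(3,1): OLD=800839753/33554432 → NEW=0, ERR=800839753/33554432
(3,2): OLD=93496059667/1073741824 → NEW=0, ERR=93496059667/1073741824
(3,3): OLD=403300354323/2147483648 → NEW=255, ERR=-144307975917/2147483648
(3,4): OLD=1152096233135/34359738368 → NEW=0, ERR=1152096233135/34359738368
(4,0): OLD=45470562787/536870912 → NEW=0, ERR=45470562787/536870912
(4,1): OLD=2853290228291/17179869184 → NEW=255, ERR=-1527576413629/17179869184
(4,2): OLD=17647666313613/274877906944 → NEW=0, ERR=17647666313613/274877906944
(4,3): OLD=773255162721731/4398046511104 → NEW=255, ERR=-348246697609789/4398046511104
(4,4): OLD=7433483691066837/70368744177664 → NEW=0, ERR=7433483691066837/70368744177664
(5,0): OLD=25232549174441/274877906944 → NEW=0, ERR=25232549174441/274877906944
Target (5,0): original=82, with diffused error = 25232549174441/274877906944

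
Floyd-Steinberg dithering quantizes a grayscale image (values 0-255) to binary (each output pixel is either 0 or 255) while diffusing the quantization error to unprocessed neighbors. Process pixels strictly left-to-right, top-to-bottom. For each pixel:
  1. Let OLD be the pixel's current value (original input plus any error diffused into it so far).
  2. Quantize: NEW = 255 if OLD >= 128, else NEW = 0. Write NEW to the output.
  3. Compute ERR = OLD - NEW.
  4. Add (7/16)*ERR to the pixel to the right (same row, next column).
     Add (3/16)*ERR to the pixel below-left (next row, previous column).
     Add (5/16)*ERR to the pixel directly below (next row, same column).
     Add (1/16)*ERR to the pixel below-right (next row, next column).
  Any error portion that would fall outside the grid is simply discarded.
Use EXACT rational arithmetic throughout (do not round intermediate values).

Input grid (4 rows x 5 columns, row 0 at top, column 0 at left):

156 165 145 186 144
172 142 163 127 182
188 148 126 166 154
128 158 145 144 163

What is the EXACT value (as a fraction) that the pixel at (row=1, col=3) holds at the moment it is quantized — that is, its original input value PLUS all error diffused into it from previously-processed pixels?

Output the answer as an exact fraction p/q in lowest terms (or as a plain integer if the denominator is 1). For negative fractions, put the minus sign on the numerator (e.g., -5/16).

(0,0): OLD=156 → NEW=255, ERR=-99
(0,1): OLD=1947/16 → NEW=0, ERR=1947/16
(0,2): OLD=50749/256 → NEW=255, ERR=-14531/256
(0,3): OLD=660139/4096 → NEW=255, ERR=-384341/4096
(0,4): OLD=6746797/65536 → NEW=0, ERR=6746797/65536
(1,0): OLD=41953/256 → NEW=255, ERR=-23327/256
(1,1): OLD=252583/2048 → NEW=0, ERR=252583/2048
(1,2): OLD=12401459/65536 → NEW=255, ERR=-4310221/65536
(1,3): OLD=22192695/262144 → NEW=0, ERR=22192695/262144
Target (1,3): original=127, with diffused error = 22192695/262144

Answer: 22192695/262144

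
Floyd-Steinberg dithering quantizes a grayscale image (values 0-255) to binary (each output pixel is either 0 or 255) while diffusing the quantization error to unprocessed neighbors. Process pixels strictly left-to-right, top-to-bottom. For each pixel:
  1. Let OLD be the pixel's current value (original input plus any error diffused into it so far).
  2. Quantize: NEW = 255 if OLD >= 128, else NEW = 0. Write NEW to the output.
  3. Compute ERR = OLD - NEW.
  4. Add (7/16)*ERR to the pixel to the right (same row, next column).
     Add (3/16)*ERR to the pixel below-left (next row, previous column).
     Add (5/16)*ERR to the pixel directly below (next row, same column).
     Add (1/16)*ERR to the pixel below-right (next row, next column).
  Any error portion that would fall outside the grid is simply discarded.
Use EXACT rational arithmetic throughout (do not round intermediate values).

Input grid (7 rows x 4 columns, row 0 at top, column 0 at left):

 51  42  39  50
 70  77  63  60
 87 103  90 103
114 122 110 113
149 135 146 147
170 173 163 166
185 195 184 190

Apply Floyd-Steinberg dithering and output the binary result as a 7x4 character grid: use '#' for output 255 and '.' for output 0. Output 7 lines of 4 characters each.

(0,0): OLD=51 → NEW=0, ERR=51
(0,1): OLD=1029/16 → NEW=0, ERR=1029/16
(0,2): OLD=17187/256 → NEW=0, ERR=17187/256
(0,3): OLD=325109/4096 → NEW=0, ERR=325109/4096
(1,0): OLD=25087/256 → NEW=0, ERR=25087/256
(1,1): OLD=318969/2048 → NEW=255, ERR=-203271/2048
(1,2): OLD=3896685/65536 → NEW=0, ERR=3896685/65536
(1,3): OLD=120599947/1048576 → NEW=0, ERR=120599947/1048576
(2,0): OLD=3244483/32768 → NEW=0, ERR=3244483/32768
(2,1): OLD=139015057/1048576 → NEW=255, ERR=-128371823/1048576
(2,2): OLD=147600821/2097152 → NEW=0, ERR=147600821/2097152
(2,3): OLD=5820005633/33554432 → NEW=255, ERR=-2736374527/33554432
(3,0): OLD=2046604435/16777216 → NEW=0, ERR=2046604435/16777216
(3,1): OLD=42009205837/268435456 → NEW=255, ERR=-26441835443/268435456
(3,2): OLD=283281904563/4294967296 → NEW=0, ERR=283281904563/4294967296
(3,3): OLD=8299280987237/68719476736 → NEW=0, ERR=8299280987237/68719476736
(4,0): OLD=724352975575/4294967296 → NEW=255, ERR=-370863684905/4294967296
(4,1): OLD=2969756589317/34359738368 → NEW=0, ERR=2969756589317/34359738368
(4,2): OLD=242896575359077/1099511627776 → NEW=255, ERR=-37478889723803/1099511627776
(4,3): OLD=3060161767009619/17592186044416 → NEW=255, ERR=-1425845674316461/17592186044416
(5,0): OLD=87533210732711/549755813888 → NEW=255, ERR=-52654521808729/549755813888
(5,1): OLD=2574068162145393/17592186044416 → NEW=255, ERR=-1911939279180687/17592186044416
(5,2): OLD=835672294451525/8796093022208 → NEW=0, ERR=835672294451525/8796093022208
(5,3): OLD=50695367649127093/281474976710656 → NEW=255, ERR=-21080751412090187/281474976710656
(6,0): OLD=37912329364532659/281474976710656 → NEW=255, ERR=-33863789696684621/281474976710656
(6,1): OLD=541465682227276565/4503599627370496 → NEW=0, ERR=541465682227276565/4503599627370496
(6,2): OLD=17686845629114995331/72057594037927936 → NEW=255, ERR=-687840850556628349/72057594037927936
(6,3): OLD=194102665550075980437/1152921504606846976 → NEW=255, ERR=-99892318124669998443/1152921504606846976
Row 0: ....
Row 1: .#..
Row 2: .#.#
Row 3: .#..
Row 4: #.##
Row 5: ##.#
Row 6: #.##

Answer: ....
.#..
.#.#
.#..
#.##
##.#
#.##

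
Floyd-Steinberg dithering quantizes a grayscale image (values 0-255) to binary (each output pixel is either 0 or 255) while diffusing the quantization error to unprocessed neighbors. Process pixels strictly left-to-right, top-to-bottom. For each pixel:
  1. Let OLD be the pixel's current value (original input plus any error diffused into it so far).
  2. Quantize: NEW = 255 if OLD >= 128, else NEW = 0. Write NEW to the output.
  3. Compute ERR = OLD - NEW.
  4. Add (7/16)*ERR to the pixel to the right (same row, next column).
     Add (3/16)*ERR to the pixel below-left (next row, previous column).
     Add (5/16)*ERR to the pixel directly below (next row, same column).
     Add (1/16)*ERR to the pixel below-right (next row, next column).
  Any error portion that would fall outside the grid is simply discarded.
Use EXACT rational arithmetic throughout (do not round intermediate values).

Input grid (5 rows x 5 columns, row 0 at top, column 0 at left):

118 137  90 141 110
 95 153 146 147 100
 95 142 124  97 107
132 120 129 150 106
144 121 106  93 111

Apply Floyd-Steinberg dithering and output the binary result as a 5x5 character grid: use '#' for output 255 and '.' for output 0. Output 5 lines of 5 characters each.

Answer: .#.#.
.#.#.
.#.#.
#.#.#
#.#..

Derivation:
(0,0): OLD=118 → NEW=0, ERR=118
(0,1): OLD=1509/8 → NEW=255, ERR=-531/8
(0,2): OLD=7803/128 → NEW=0, ERR=7803/128
(0,3): OLD=343389/2048 → NEW=255, ERR=-178851/2048
(0,4): OLD=2352523/32768 → NEW=0, ERR=2352523/32768
(1,0): OLD=15287/128 → NEW=0, ERR=15287/128
(1,1): OLD=208193/1024 → NEW=255, ERR=-52927/1024
(1,2): OLD=3994901/32768 → NEW=0, ERR=3994901/32768
(1,3): OLD=24945425/131072 → NEW=255, ERR=-8477935/131072
(1,4): OLD=185973651/2097152 → NEW=0, ERR=185973651/2097152
(2,0): OLD=2009179/16384 → NEW=0, ERR=2009179/16384
(2,1): OLD=110007257/524288 → NEW=255, ERR=-23686183/524288
(2,2): OLD=1065142347/8388608 → NEW=0, ERR=1065142347/8388608
(2,3): OLD=21016555313/134217728 → NEW=255, ERR=-13208965327/134217728
(2,4): OLD=188148155927/2147483648 → NEW=0, ERR=188148155927/2147483648
(3,0): OLD=1357706347/8388608 → NEW=255, ERR=-781388693/8388608
(3,1): OLD=6482819279/67108864 → NEW=0, ERR=6482819279/67108864
(3,2): OLD=407305689429/2147483648 → NEW=255, ERR=-140302640811/2147483648
(3,3): OLD=494030743997/4294967296 → NEW=0, ERR=494030743997/4294967296
(3,4): OLD=12201274410801/68719476736 → NEW=255, ERR=-5322192156879/68719476736
(4,0): OLD=142811732773/1073741824 → NEW=255, ERR=-130992432347/1073741824
(4,1): OLD=2739941946469/34359738368 → NEW=0, ERR=2739941946469/34359738368
(4,2): OLD=81405439959307/549755813888 → NEW=255, ERR=-58782292582133/549755813888
(4,3): OLD=559090191335781/8796093022208 → NEW=0, ERR=559090191335781/8796093022208
(4,4): OLD=17141064530095171/140737488355328 → NEW=0, ERR=17141064530095171/140737488355328
Row 0: .#.#.
Row 1: .#.#.
Row 2: .#.#.
Row 3: #.#.#
Row 4: #.#..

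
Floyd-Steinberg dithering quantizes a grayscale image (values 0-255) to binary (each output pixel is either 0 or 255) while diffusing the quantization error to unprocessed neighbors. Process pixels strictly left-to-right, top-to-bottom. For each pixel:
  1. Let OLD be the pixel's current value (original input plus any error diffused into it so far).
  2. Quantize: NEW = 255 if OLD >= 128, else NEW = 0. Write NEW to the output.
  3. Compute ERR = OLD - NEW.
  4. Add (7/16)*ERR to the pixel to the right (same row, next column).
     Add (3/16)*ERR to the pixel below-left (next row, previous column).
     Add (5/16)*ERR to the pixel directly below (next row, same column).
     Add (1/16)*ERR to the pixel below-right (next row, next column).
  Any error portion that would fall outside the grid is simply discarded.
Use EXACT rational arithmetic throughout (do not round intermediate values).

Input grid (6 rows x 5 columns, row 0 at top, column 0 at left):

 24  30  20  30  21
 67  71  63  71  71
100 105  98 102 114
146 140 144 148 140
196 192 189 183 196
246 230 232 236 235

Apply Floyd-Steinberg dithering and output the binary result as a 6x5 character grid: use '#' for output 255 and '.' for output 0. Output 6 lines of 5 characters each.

Answer: .....
.#..#
..#..
##.##
###.#
#####

Derivation:
(0,0): OLD=24 → NEW=0, ERR=24
(0,1): OLD=81/2 → NEW=0, ERR=81/2
(0,2): OLD=1207/32 → NEW=0, ERR=1207/32
(0,3): OLD=23809/512 → NEW=0, ERR=23809/512
(0,4): OLD=338695/8192 → NEW=0, ERR=338695/8192
(1,0): OLD=2627/32 → NEW=0, ERR=2627/32
(1,1): OLD=32805/256 → NEW=255, ERR=-32475/256
(1,2): OLD=250169/8192 → NEW=0, ERR=250169/8192
(1,3): OLD=3571773/32768 → NEW=0, ERR=3571773/32768
(1,4): OLD=70524535/524288 → NEW=255, ERR=-63168905/524288
(2,0): OLD=417255/4096 → NEW=0, ERR=417255/4096
(2,1): OLD=15831149/131072 → NEW=0, ERR=15831149/131072
(2,2): OLD=362586535/2097152 → NEW=255, ERR=-172187225/2097152
(2,3): OLD=2666225253/33554432 → NEW=0, ERR=2666225253/33554432
(2,4): OLD=63310306691/536870912 → NEW=0, ERR=63310306691/536870912
(3,0): OLD=420438439/2097152 → NEW=255, ERR=-114335321/2097152
(3,1): OLD=2430419019/16777216 → NEW=255, ERR=-1847771061/16777216
(3,2): OLD=49717088377/536870912 → NEW=0, ERR=49717088377/536870912
(3,3): OLD=247309868621/1073741824 → NEW=255, ERR=-26494296499/1073741824
(3,4): OLD=2938143885273/17179869184 → NEW=255, ERR=-1442722756647/17179869184
(4,0): OLD=42496623353/268435456 → NEW=255, ERR=-25954417927/268435456
(4,1): OLD=1110143643881/8589934592 → NEW=255, ERR=-1080289677079/8589934592
(4,2): OLD=20809379637607/137438953472 → NEW=255, ERR=-14237553497753/137438953472
(4,3): OLD=263904259987369/2199023255552 → NEW=0, ERR=263904259987369/2199023255552
(4,4): OLD=7765863865838623/35184372088832 → NEW=255, ERR=-1206151016813537/35184372088832
(5,0): OLD=26416406654555/137438953472 → NEW=255, ERR=-8630526480805/137438953472
(5,1): OLD=151468583386561/1099511627776 → NEW=255, ERR=-128906881696319/1099511627776
(5,2): OLD=5734232323670201/35184372088832 → NEW=255, ERR=-3237782558981959/35184372088832
(5,3): OLD=31010196286920015/140737488355328 → NEW=255, ERR=-4877863243688625/140737488355328
(5,4): OLD=487794765813133781/2251799813685248 → NEW=255, ERR=-86414186676604459/2251799813685248
Row 0: .....
Row 1: .#..#
Row 2: ..#..
Row 3: ##.##
Row 4: ###.#
Row 5: #####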